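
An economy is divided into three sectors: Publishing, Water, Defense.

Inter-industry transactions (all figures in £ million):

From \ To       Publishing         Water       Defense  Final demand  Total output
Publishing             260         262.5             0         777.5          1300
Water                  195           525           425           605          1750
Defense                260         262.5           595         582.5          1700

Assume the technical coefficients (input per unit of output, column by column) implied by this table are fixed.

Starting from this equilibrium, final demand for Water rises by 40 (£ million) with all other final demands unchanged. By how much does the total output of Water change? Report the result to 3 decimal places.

Δx_2 = 66.693

Technical coefficients a_ij = z_ij / X_j:
  a_11 = 260/1300 = 0.20, a_21 = 195/1300 = 0.15, a_31 = 260/1300 = 0.20
  a_12 = 262.5/1750 = 0.15, a_22 = 525/1750 = 0.30, a_32 = 262.5/1750 = 0.15
  a_13 = 0/1700 = 0.00, a_23 = 425/1700 = 0.25, a_33 = 595/1700 = 0.35
I − A =
  [   0.80    -0.15     0.00]
  [  -0.15     0.70    -0.25]
  [  -0.20    -0.15     0.65]
Cofactors of I−A, C_ij = (−1)^(i+j)·(minor ij) (rows/columns in the sector order above):
  C_11 = (0.70)(0.65) − (-0.25)(-0.15) = 0.4175
  C_12 = −[(-0.15)(0.65) − (-0.25)(-0.20)] = 0.1475
  C_13 = (-0.15)(-0.15) − (0.70)(-0.20) = 0.1625
  C_21 = −[(-0.15)(0.65) − (0.00)(-0.15)] = 0.0975
  C_22 = (0.80)(0.65) − (0.00)(-0.20) = 0.5200
  C_23 = −[(0.80)(-0.15) − (-0.15)(-0.20)] = 0.1500
  C_31 = (-0.15)(-0.25) − (0.00)(0.70) = 0.0375
  C_32 = −[(0.80)(-0.25) − (0.00)(-0.15)] = 0.2000
  C_33 = (0.80)(0.70) − (-0.15)(-0.15) = 0.5375
det(I−A) = Σ_j (I−A)_1j·C_1j = (0.80)(0.4175) + (-0.15)(0.1475) + (0.00)(0.1625) = 0.311875
adj(I−A) = Cᵀ =
  [ 0.4175   0.0975   0.0375]
  [ 0.1475   0.5200   0.2000]
  [ 0.1625   0.1500   0.5375]
(I − A)⁻¹ = adj(I−A) / det(I−A) ≈
  [   1.3387     0.3126     0.1202]
  [   0.4729     1.6673     0.6413]
  [   0.5210     0.4810     1.7234]
Δx = (I − A)⁻¹ Δd with Δd having +40 in the Water component and 0 elsewhere.
So Δx_2 = L_22 · (+40), where L_22 = adj(I−A)_22 / det(I−A) = 0.5200 / 0.311875.
Δx_2 = 0.5200 × (+40) / 0.311875 = 20.80 / 0.311875 ≈ 66.693.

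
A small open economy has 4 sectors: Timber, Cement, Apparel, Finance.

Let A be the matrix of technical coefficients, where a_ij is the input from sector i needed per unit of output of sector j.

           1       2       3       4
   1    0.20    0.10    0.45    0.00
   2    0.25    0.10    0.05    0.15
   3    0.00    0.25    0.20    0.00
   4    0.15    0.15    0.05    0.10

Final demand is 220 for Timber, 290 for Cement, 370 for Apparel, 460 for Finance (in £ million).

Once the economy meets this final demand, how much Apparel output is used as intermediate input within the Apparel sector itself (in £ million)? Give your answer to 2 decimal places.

I − A =
  [   0.80    -0.10    -0.45     0.00]
  [  -0.25     0.90    -0.05    -0.15]
  [   0.00    -0.25     0.80     0.00]
  [  -0.15    -0.15    -0.05     0.90]
Compute the cofactors C_ij = (−1)^(i+j)·(3×3 minor ij) of I−A; the adjugate is their transpose:
adj(I−A) = Cᵀ =
  [ 0.616875   0.173250   0.359625   0.028875]
  [ 0.198000   0.576000   0.153375   0.096000]
  [ 0.061875   0.180000   0.605250   0.030000]
  [ 0.139250   0.134875   0.119125   0.517875]
det(I−A) = Σ_j (I−A)_1j·C_1j = (0.80)(0.616875) + (-0.10)(0.198000) + (-0.45)(0.061875) + (0.00)(0.139250) = 0.44585625
(I − A)⁻¹ = adj(I−A) / det(I−A) ≈
  [   1.3836     0.3886     0.8066     0.0648]
  [   0.4441     1.2919     0.3440     0.2153]
  [   0.1388     0.4037     1.3575     0.0673]
  [   0.3123     0.3025     0.2672     1.1615]
First solve x = (I − A)⁻¹ d = adj(I−A)·d / det(I−A); in particular x_3 = (0.061875·220 + 0.180000·290 + 0.605250·370 + 0.030000·460) / 0.44585625 = 303.555 / 0.44585625 ≈ 680.8360.
Intermediate flow from 3 to 3: z_33 = a_33 · x_3 = 0.20 × 303.555 / 0.44585625 = 60.711 / 0.44585625 ≈ 136.17.

z_33 = 136.17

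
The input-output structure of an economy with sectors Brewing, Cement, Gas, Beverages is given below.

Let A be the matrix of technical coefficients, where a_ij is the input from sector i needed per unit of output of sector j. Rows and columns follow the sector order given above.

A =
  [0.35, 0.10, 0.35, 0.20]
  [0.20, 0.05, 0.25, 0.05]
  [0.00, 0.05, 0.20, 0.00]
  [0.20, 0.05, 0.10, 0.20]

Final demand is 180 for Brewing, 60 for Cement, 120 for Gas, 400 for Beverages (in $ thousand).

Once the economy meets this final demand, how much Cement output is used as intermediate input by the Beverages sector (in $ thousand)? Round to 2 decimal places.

I − A =
  [   0.65    -0.10    -0.35    -0.20]
  [  -0.20     0.95    -0.25    -0.05]
  [   0.00    -0.05     0.80     0.00]
  [  -0.20    -0.05    -0.10     0.80]
Compute the cofactors C_ij = (−1)^(i+j)·(3×3 minor ij) of I−A; the adjugate is their transpose:
adj(I−A) = Cᵀ =
  [ 0.595750   0.087000   0.307125   0.154375]
  [ 0.136000   0.384000   0.186750   0.058000]
  [ 0.008500   0.024000   0.435375   0.003625]
  [ 0.158500   0.048750   0.142875   0.466375]
det(I−A) = Σ_j (I−A)_1j·C_1j = (0.65)(0.595750) + (-0.10)(0.136000) + (-0.35)(0.008500) + (-0.20)(0.158500) = 0.3389625
(I − A)⁻¹ = adj(I−A) / det(I−A) ≈
  [   1.7576     0.2567     0.9061     0.4554]
  [   0.4012     1.1329     0.5509     0.1711]
  [   0.0251     0.0708     1.2844     0.0107]
  [   0.4676     0.1438     0.4215     1.3759]
First solve x = (I − A)⁻¹ d = adj(I−A)·d / det(I−A); in particular x_4 = (0.158500·180 + 0.048750·60 + 0.142875·120 + 0.466375·400) / 0.3389625 = 235.15 / 0.3389625 ≈ 693.7346.
Intermediate flow from 2 to 4: z_24 = a_24 · x_4 = 0.05 × 235.15 / 0.3389625 = 11.7575 / 0.3389625 ≈ 34.69.

z_24 = 34.69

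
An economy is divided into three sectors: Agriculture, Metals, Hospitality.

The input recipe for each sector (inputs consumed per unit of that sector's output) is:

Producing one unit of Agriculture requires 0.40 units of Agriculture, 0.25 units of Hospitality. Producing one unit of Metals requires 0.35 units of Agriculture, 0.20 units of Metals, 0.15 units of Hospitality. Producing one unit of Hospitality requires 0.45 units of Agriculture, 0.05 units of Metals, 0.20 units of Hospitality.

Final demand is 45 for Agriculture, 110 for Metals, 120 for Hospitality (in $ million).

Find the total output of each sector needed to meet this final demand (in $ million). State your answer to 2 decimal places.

x_A = 392.77, x_M = 156.38, x_H = 302.06

I − A =
  [   0.60    -0.35    -0.45]
  [   0.00     0.80    -0.05]
  [  -0.25    -0.15     0.80]
Cofactors of I−A, C_ij = (−1)^(i+j)·(minor ij) (rows/columns in the sector order above):
  C_11 = (0.80)(0.80) − (-0.05)(-0.15) = 0.6325
  C_12 = −[(0.00)(0.80) − (-0.05)(-0.25)] = 0.0125
  C_13 = (0.00)(-0.15) − (0.80)(-0.25) = 0.2000
  C_21 = −[(-0.35)(0.80) − (-0.45)(-0.15)] = 0.3475
  C_22 = (0.60)(0.80) − (-0.45)(-0.25) = 0.3675
  C_23 = −[(0.60)(-0.15) − (-0.35)(-0.25)] = 0.1775
  C_31 = (-0.35)(-0.05) − (-0.45)(0.80) = 0.3775
  C_32 = −[(0.60)(-0.05) − (-0.45)(0.00)] = 0.0300
  C_33 = (0.60)(0.80) − (-0.35)(0.00) = 0.4800
det(I−A) = Σ_j (I−A)_1j·C_1j = (0.60)(0.6325) + (-0.35)(0.0125) + (-0.45)(0.2000) = 0.285125
adj(I−A) = Cᵀ =
  [ 0.6325   0.3475   0.3775]
  [ 0.0125   0.3675   0.0300]
  [ 0.2000   0.1775   0.4800]
(I − A)⁻¹ = adj(I−A) / det(I−A) ≈
  [   2.2183     1.2188     1.3240]
  [   0.0438     1.2889     0.1052]
  [   0.7014     0.6225     1.6835]
x = (I − A)⁻¹ d = adj(I−A)·d / det(I−A), with det(I−A) = 0.285125:
  x_A = (0.6325·45 + 0.3475·110 + 0.3775·120) / 0.285125 = 111.9875 / 0.285125 ≈ 392.77
  x_M = (0.0125·45 + 0.3675·110 + 0.0300·120) / 0.285125 = 44.5875 / 0.285125 ≈ 156.38
  x_H = (0.2000·45 + 0.1775·110 + 0.4800·120) / 0.285125 = 86.125 / 0.285125 ≈ 302.06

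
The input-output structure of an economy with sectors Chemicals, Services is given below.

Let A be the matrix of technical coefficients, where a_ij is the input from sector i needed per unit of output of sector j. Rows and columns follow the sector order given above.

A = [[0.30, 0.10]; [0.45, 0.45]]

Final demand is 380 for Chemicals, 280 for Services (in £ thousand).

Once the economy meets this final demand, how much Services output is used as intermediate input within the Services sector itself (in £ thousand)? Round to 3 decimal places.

I − A =
  [   0.70    -0.10]
  [  -0.45     0.55]
det(I−A) = (0.70)(0.55) − (-0.10)(-0.45) = 0.3400
adj(I−A) = [[0.55, 0.10], [0.45, 0.70]]
(I − A)⁻¹ = adj(I−A) / det(I−A) ≈
  [   1.6176     0.2941]
  [   1.3235     2.0588]
First solve x = (I − A)⁻¹ d = adj(I−A)·d / det(I−A); in particular x_S = (0.45·380 + 0.70·280) / 0.3400 = 367.00 / 0.3400 ≈ 1079.41176.
Intermediate flow from S to S: z_SS = a_SS · x_S = 0.45 × 367.00 / 0.3400 = 165.15 / 0.3400 ≈ 485.735.

z_SS = 485.735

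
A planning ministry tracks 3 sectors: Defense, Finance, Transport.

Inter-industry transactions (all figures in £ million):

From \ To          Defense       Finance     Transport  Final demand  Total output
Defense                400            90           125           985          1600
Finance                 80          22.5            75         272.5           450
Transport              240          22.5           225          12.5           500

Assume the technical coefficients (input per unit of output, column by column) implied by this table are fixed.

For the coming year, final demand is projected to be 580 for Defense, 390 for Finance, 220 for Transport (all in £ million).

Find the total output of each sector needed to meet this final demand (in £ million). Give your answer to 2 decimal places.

x_1 = 1192.13, x_2 = 596.32, x_3 = 779.34

Technical coefficients a_ij = z_ij / X_j:
  a_11 = 400/1600 = 0.25, a_21 = 80/1600 = 0.05, a_31 = 240/1600 = 0.15
  a_12 = 90/450 = 0.20, a_22 = 22.5/450 = 0.05, a_32 = 22.5/450 = 0.05
  a_13 = 125/500 = 0.25, a_23 = 75/500 = 0.15, a_33 = 225/500 = 0.45
I − A =
  [   0.75    -0.20    -0.25]
  [  -0.05     0.95    -0.15]
  [  -0.15    -0.05     0.55]
Cofactors of I−A, C_ij = (−1)^(i+j)·(minor ij) (rows/columns in the sector order above):
  C_11 = (0.95)(0.55) − (-0.15)(-0.05) = 0.5150
  C_12 = −[(-0.05)(0.55) − (-0.15)(-0.15)] = 0.0500
  C_13 = (-0.05)(-0.05) − (0.95)(-0.15) = 0.1450
  C_21 = −[(-0.20)(0.55) − (-0.25)(-0.05)] = 0.1225
  C_22 = (0.75)(0.55) − (-0.25)(-0.15) = 0.3750
  C_23 = −[(0.75)(-0.05) − (-0.20)(-0.15)] = 0.0675
  C_31 = (-0.20)(-0.15) − (-0.25)(0.95) = 0.2675
  C_32 = −[(0.75)(-0.15) − (-0.25)(-0.05)] = 0.1250
  C_33 = (0.75)(0.95) − (-0.20)(-0.05) = 0.7025
det(I−A) = Σ_j (I−A)_1j·C_1j = (0.75)(0.5150) + (-0.20)(0.0500) + (-0.25)(0.1450) = 0.3400
adj(I−A) = Cᵀ =
  [ 0.5150   0.1225   0.2675]
  [ 0.0500   0.3750   0.1250]
  [ 0.1450   0.0675   0.7025]
(I − A)⁻¹ = adj(I−A) / det(I−A) ≈
  [   1.5147     0.3603     0.7868]
  [   0.1471     1.1029     0.3676]
  [   0.4265     0.1985     2.0662]
x = (I − A)⁻¹ d = adj(I−A)·d / det(I−A), with det(I−A) = 0.3400:
  x_1 = (0.5150·580 + 0.1225·390 + 0.2675·220) / 0.3400 = 405.325 / 0.3400 ≈ 1192.13
  x_2 = (0.0500·580 + 0.3750·390 + 0.1250·220) / 0.3400 = 202.75 / 0.3400 ≈ 596.32
  x_3 = (0.1450·580 + 0.0675·390 + 0.7025·220) / 0.3400 = 264.975 / 0.3400 ≈ 779.34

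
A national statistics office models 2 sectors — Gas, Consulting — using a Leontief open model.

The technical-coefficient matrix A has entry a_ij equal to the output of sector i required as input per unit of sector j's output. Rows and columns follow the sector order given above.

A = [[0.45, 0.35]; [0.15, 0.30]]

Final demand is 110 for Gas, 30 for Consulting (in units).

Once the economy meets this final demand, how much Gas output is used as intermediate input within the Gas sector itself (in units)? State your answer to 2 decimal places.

z_GG = 118.42

I − A =
  [   0.55    -0.35]
  [  -0.15     0.70]
det(I−A) = (0.55)(0.70) − (-0.35)(-0.15) = 0.3325
adj(I−A) = [[0.70, 0.35], [0.15, 0.55]]
(I − A)⁻¹ = adj(I−A) / det(I−A) ≈
  [   2.1053     1.0526]
  [   0.4511     1.6541]
First solve x = (I − A)⁻¹ d = adj(I−A)·d / det(I−A); in particular x_G = (0.70·110 + 0.35·30) / 0.3325 = 87.50 / 0.3325 ≈ 263.1579.
Intermediate flow from G to G: z_GG = a_GG · x_G = 0.45 × 87.50 / 0.3325 = 39.375 / 0.3325 ≈ 118.42.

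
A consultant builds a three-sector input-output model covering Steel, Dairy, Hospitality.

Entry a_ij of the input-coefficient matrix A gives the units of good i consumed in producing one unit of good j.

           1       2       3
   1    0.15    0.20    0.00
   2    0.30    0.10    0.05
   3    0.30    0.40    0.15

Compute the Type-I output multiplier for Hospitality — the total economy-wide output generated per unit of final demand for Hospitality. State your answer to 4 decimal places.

m_3 = 1.3077

I − A =
  [   0.85    -0.20     0.00]
  [  -0.30     0.90    -0.05]
  [  -0.30    -0.40     0.85]
Cofactors of I−A, C_ij = (−1)^(i+j)·(minor ij) (rows/columns in the sector order above):
  C_11 = (0.90)(0.85) − (-0.05)(-0.40) = 0.7450
  C_12 = −[(-0.30)(0.85) − (-0.05)(-0.30)] = 0.2700
  C_13 = (-0.30)(-0.40) − (0.90)(-0.30) = 0.3900
  C_21 = −[(-0.20)(0.85) − (0.00)(-0.40)] = 0.1700
  C_22 = (0.85)(0.85) − (0.00)(-0.30) = 0.7225
  C_23 = −[(0.85)(-0.40) − (-0.20)(-0.30)] = 0.4000
  C_31 = (-0.20)(-0.05) − (0.00)(0.90) = 0.0100
  C_32 = −[(0.85)(-0.05) − (0.00)(-0.30)] = 0.0425
  C_33 = (0.85)(0.90) − (-0.20)(-0.30) = 0.7050
det(I−A) = Σ_j (I−A)_1j·C_1j = (0.85)(0.7450) + (-0.20)(0.2700) + (0.00)(0.3900) = 0.57925
adj(I−A) = Cᵀ =
  [ 0.7450   0.1700   0.0100]
  [ 0.2700   0.7225   0.0425]
  [ 0.3900   0.4000   0.7050]
(I − A)⁻¹ = adj(I−A) / det(I−A) ≈
  [   1.28615     0.29348     0.01726]
  [   0.46612     1.24730     0.07337]
  [   0.67328     0.69055     1.21709]
The output multiplier for sector j is the column-j sum of the Leontief inverse (I − A)⁻¹ = adj(I−A) / det(I−A).
Column 3 of adj(I−A): (0.0100, 0.0425, 0.7050); det(I−A) = 0.57925.
m_3 = (0.0100 + 0.0425 + 0.7050) / 0.57925 = 0.7575 / 0.57925 ≈ 1.3077.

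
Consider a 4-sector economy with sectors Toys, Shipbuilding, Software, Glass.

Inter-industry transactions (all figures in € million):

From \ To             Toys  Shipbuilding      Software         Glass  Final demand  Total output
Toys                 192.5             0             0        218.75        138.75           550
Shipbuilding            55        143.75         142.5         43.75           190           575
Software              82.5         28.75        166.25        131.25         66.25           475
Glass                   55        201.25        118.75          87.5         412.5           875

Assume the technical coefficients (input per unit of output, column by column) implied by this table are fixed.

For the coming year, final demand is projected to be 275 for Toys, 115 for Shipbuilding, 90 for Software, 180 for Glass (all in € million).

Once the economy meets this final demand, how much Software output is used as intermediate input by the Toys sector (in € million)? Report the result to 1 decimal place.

Technical coefficients a_ij = z_ij / X_j:
  a_11 = 192.5/550 = 0.35, a_21 = 55/550 = 0.10, a_31 = 82.5/550 = 0.15, a_41 = 55/550 = 0.10
  a_12 = 0/575 = 0.00, a_22 = 143.75/575 = 0.25, a_32 = 28.75/575 = 0.05, a_42 = 201.25/575 = 0.35
  a_13 = 0/475 = 0.00, a_23 = 142.5/475 = 0.30, a_33 = 166.25/475 = 0.35, a_43 = 118.75/475 = 0.25
  a_14 = 218.75/875 = 0.25, a_24 = 43.75/875 = 0.05, a_34 = 131.25/875 = 0.15, a_44 = 87.5/875 = 0.10
I − A =
  [   0.65     0.00     0.00    -0.25]
  [  -0.10     0.75    -0.30    -0.05]
  [  -0.15    -0.05     0.65    -0.15]
  [  -0.10    -0.35    -0.25     0.90]
Compute the cofactors C_ij = (−1)^(i+j)·(3×3 minor ij) of I−A; the adjugate is their transpose:
adj(I−A) = Cᵀ =
  [ 0.369375   0.060000   0.073125   0.118125]
  [ 0.104875   0.330250   0.182375   0.077875]
  [ 0.119875   0.075250   0.399875   0.104125]
  [ 0.115125   0.156000   0.190125   0.307125]
det(I−A) = Σ_j (I−A)_1j·C_1j = (0.65)(0.369375) + (0.00)(0.104875) + (0.00)(0.119875) + (-0.25)(0.115125) = 0.2113125
(I − A)⁻¹ = adj(I−A) / det(I−A) ≈
  [   1.7480     0.2839     0.3461     0.5590]
  [   0.4963     1.5629     0.8631     0.3685]
  [   0.5673     0.3561     1.8923     0.4928]
  [   0.5448     0.7382     0.8997     1.4534]
First solve x = (I − A)⁻¹ d = adj(I−A)·d / det(I−A); in particular x_1 = (0.369375·275 + 0.060000·115 + 0.073125·90 + 0.118125·180) / 0.2113125 = 136.321875 / 0.2113125 ≈ 645.120.
Intermediate flow from 3 to 1: z_31 = a_31 · x_1 = 0.15 × 136.321875 / 0.2113125 = 20.44828125 / 0.2113125 ≈ 96.8.

z_31 = 96.8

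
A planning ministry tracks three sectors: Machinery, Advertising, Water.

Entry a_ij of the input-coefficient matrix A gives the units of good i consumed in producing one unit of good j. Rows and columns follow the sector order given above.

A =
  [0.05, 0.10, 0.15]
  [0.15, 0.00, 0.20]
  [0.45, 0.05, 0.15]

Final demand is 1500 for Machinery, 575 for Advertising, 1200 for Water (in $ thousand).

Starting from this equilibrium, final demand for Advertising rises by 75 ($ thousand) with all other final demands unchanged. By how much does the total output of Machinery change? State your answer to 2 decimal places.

Δx_1 = 9.80

I − A =
  [   0.95    -0.10    -0.15]
  [  -0.15     1.00    -0.20]
  [  -0.45    -0.05     0.85]
Cofactors of I−A, C_ij = (−1)^(i+j)·(minor ij) (rows/columns in the sector order above):
  C_11 = (1.00)(0.85) − (-0.20)(-0.05) = 0.8400
  C_12 = −[(-0.15)(0.85) − (-0.20)(-0.45)] = 0.2175
  C_13 = (-0.15)(-0.05) − (1.00)(-0.45) = 0.4575
  C_21 = −[(-0.10)(0.85) − (-0.15)(-0.05)] = 0.0925
  C_22 = (0.95)(0.85) − (-0.15)(-0.45) = 0.7400
  C_23 = −[(0.95)(-0.05) − (-0.10)(-0.45)] = 0.0925
  C_31 = (-0.10)(-0.20) − (-0.15)(1.00) = 0.1700
  C_32 = −[(0.95)(-0.20) − (-0.15)(-0.15)] = 0.2125
  C_33 = (0.95)(1.00) − (-0.10)(-0.15) = 0.9350
det(I−A) = Σ_j (I−A)_1j·C_1j = (0.95)(0.8400) + (-0.10)(0.2175) + (-0.15)(0.4575) = 0.707625
adj(I−A) = Cᵀ =
  [ 0.8400   0.0925   0.1700]
  [ 0.2175   0.7400   0.2125]
  [ 0.4575   0.0925   0.9350]
(I − A)⁻¹ = adj(I−A) / det(I−A) ≈
  [   1.1871     0.1307     0.2402]
  [   0.3074     1.0458     0.3003]
  [   0.6465     0.1307     1.3213]
Δx = (I − A)⁻¹ Δd with Δd having +75 in the Advertising component and 0 elsewhere.
So Δx_1 = L_12 · (+75), where L_12 = adj(I−A)_12 / det(I−A) = 0.0925 / 0.707625.
Δx_1 = 0.0925 × (+75) / 0.707625 = 6.9375 / 0.707625 ≈ 9.80.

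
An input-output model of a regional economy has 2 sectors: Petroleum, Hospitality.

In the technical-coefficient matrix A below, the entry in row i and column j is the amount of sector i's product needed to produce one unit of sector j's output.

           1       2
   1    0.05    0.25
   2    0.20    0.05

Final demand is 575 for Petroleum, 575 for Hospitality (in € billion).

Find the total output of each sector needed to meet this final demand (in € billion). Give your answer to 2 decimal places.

I − A =
  [   0.95    -0.25]
  [  -0.20     0.95]
det(I−A) = (0.95)(0.95) − (-0.25)(-0.20) = 0.8525
adj(I−A) = [[0.95, 0.25], [0.20, 0.95]]
(I − A)⁻¹ = adj(I−A) / det(I−A) ≈
  [   1.1144     0.2933]
  [   0.2346     1.1144]
x = (I − A)⁻¹ d = adj(I−A)·d / det(I−A), with det(I−A) = 0.8525:
  x_1 = (0.95·575 + 0.25·575) / 0.8525 = 690.00 / 0.8525 ≈ 809.38
  x_2 = (0.20·575 + 0.95·575) / 0.8525 = 661.25 / 0.8525 ≈ 775.66

x_1 = 809.38, x_2 = 775.66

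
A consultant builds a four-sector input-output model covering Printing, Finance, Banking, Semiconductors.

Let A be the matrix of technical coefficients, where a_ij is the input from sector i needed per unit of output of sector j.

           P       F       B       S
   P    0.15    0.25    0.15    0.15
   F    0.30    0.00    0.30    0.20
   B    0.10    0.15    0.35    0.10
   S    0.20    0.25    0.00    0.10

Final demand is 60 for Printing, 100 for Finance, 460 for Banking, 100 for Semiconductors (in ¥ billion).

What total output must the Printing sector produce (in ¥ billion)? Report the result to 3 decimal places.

x_P = 499.222

I − A =
  [   0.85    -0.25    -0.15    -0.15]
  [  -0.30     1.00    -0.30    -0.20]
  [  -0.10    -0.15     0.65    -0.10]
  [  -0.20    -0.25     0.00     0.90]
Compute the cofactors C_ij = (−1)^(i+j)·(3×3 minor ij) of I−A; the adjugate is their transpose:
adj(I−A) = Cᵀ =
  [ 0.504500   0.194625   0.206250   0.150250]
  [ 0.234500   0.461250   0.267000   0.171250]
  [ 0.159000   0.162750   0.603750   0.129750]
  [ 0.177250   0.171375   0.120000   0.436250]
det(I−A) = Σ_j (I−A)_1j·C_1j = (0.85)(0.504500) + (-0.25)(0.234500) + (-0.15)(0.159000) + (-0.15)(0.177250) = 0.3197625
(I − A)⁻¹ = adj(I−A) / det(I−A) ≈
  [   1.5777     0.6087     0.6450     0.4699]
  [   0.7334     1.4425     0.8350     0.5356]
  [   0.4972     0.5090     1.8881     0.4058]
  [   0.5543     0.5359     0.3753     1.3643]
x = (I − A)⁻¹ d = adj(I−A)·d / det(I−A), with det(I−A) = 0.3197625:
  x_P = (0.504500·60 + 0.194625·100 + 0.206250·460 + 0.150250·100) / 0.3197625 = 159.6325 / 0.3197625 ≈ 499.222
  x_F = (0.234500·60 + 0.461250·100 + 0.267000·460 + 0.171250·100) / 0.3197625 = 200.14 / 0.3197625 ≈ 625.902
  x_B = (0.159000·60 + 0.162750·100 + 0.603750·460 + 0.129750·100) / 0.3197625 = 316.515 / 0.3197625 ≈ 989.844
  x_S = (0.177250·60 + 0.171375·100 + 0.120000·460 + 0.436250·100) / 0.3197625 = 126.5975 / 0.3197625 ≈ 395.911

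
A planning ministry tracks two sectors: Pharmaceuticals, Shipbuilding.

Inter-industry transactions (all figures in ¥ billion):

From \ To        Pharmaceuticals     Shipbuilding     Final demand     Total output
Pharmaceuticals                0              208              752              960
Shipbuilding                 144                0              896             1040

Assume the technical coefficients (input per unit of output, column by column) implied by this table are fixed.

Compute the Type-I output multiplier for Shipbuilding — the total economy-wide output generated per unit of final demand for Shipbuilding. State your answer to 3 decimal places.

Technical coefficients a_ij = z_ij / X_j:
  a_11 = 0/960 = 0.00, a_21 = 144/960 = 0.15
  a_12 = 208/1040 = 0.20, a_22 = 0/1040 = 0.00
I − A =
  [   1.00    -0.20]
  [  -0.15     1.00]
det(I−A) = (1.00)(1.00) − (-0.20)(-0.15) = 0.9700
adj(I−A) = [[1.00, 0.20], [0.15, 1.00]]
(I − A)⁻¹ = adj(I−A) / det(I−A) ≈
  [   1.0309     0.2062]
  [   0.1546     1.0309]
The output multiplier for sector j is the column-j sum of the Leontief inverse (I − A)⁻¹ = adj(I−A) / det(I−A).
Column 2 of adj(I−A): (0.20, 1.00); det(I−A) = 0.9700.
m_2 = (0.20 + 1.00) / 0.9700 = 1.20 / 0.9700 ≈ 1.237.

m_2 = 1.237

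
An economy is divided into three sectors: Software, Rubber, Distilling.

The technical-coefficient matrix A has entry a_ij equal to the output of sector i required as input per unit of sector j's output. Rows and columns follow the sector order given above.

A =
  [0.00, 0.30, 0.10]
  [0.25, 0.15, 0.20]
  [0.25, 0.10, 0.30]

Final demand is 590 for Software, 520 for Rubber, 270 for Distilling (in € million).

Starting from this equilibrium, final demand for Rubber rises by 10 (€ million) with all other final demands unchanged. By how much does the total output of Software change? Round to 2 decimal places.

Δx_1 = 4.55

I − A =
  [   1.00    -0.30    -0.10]
  [  -0.25     0.85    -0.20]
  [  -0.25    -0.10     0.70]
Cofactors of I−A, C_ij = (−1)^(i+j)·(minor ij) (rows/columns in the sector order above):
  C_11 = (0.85)(0.70) − (-0.20)(-0.10) = 0.5750
  C_12 = −[(-0.25)(0.70) − (-0.20)(-0.25)] = 0.2250
  C_13 = (-0.25)(-0.10) − (0.85)(-0.25) = 0.2375
  C_21 = −[(-0.30)(0.70) − (-0.10)(-0.10)] = 0.2200
  C_22 = (1.00)(0.70) − (-0.10)(-0.25) = 0.6750
  C_23 = −[(1.00)(-0.10) − (-0.30)(-0.25)] = 0.1750
  C_31 = (-0.30)(-0.20) − (-0.10)(0.85) = 0.1450
  C_32 = −[(1.00)(-0.20) − (-0.10)(-0.25)] = 0.2250
  C_33 = (1.00)(0.85) − (-0.30)(-0.25) = 0.7750
det(I−A) = Σ_j (I−A)_1j·C_1j = (1.00)(0.5750) + (-0.30)(0.2250) + (-0.10)(0.2375) = 0.48375
adj(I−A) = Cᵀ =
  [ 0.5750   0.2200   0.1450]
  [ 0.2250   0.6750   0.2250]
  [ 0.2375   0.1750   0.7750]
(I − A)⁻¹ = adj(I−A) / det(I−A) ≈
  [   1.1886     0.4548     0.2997]
  [   0.4651     1.3953     0.4651]
  [   0.4910     0.3618     1.6021]
Δx = (I − A)⁻¹ Δd with Δd having +10 in the Rubber component and 0 elsewhere.
So Δx_1 = L_12 · (+10), where L_12 = adj(I−A)_12 / det(I−A) = 0.2200 / 0.48375.
Δx_1 = 0.2200 × (+10) / 0.48375 = 2.20 / 0.48375 ≈ 4.55.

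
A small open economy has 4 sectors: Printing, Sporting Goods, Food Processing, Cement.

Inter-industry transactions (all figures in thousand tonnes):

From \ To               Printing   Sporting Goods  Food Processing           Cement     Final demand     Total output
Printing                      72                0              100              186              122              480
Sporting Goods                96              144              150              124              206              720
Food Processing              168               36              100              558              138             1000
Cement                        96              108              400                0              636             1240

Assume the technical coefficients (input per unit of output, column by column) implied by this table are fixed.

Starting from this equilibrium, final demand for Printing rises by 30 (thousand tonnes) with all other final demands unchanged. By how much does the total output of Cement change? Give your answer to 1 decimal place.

Technical coefficients a_ij = z_ij / X_j:
  a_PP = 72/480 = 0.15, a_SP = 96/480 = 0.20, a_FP = 168/480 = 0.35, a_CP = 96/480 = 0.20
  a_PS = 0/720 = 0.00, a_SS = 144/720 = 0.20, a_FS = 36/720 = 0.05, a_CS = 108/720 = 0.15
  a_PF = 100/1000 = 0.10, a_SF = 150/1000 = 0.15, a_FF = 100/1000 = 0.10, a_CF = 400/1000 = 0.40
  a_PC = 186/1240 = 0.15, a_SC = 124/1240 = 0.10, a_FC = 558/1240 = 0.45, a_CC = 0/1240 = 0.00
I − A =
  [   0.85     0.00    -0.10    -0.15]
  [  -0.20     0.80    -0.15    -0.10]
  [  -0.35    -0.05     0.90    -0.45]
  [  -0.20    -0.15    -0.40     1.00]
Compute the cofactors C_ij = (−1)^(i+j)·(3×3 minor ij) of I−A; the adjugate is their transpose:
adj(I−A) = Cᵀ =
  [ 0.542875   0.035000   0.129875   0.143375]
  [ 0.242000   0.520000   0.191000   0.174250]
  [ 0.371250   0.106250   0.638750   0.353750]
  [ 0.293375   0.127500   0.310125   0.576625]
det(I−A) = Σ_j (I−A)_1j·C_1j = (0.85)(0.542875) + (0.00)(0.242000) + (-0.10)(0.371250) + (-0.15)(0.293375) = 0.3803125
(I − A)⁻¹ = adj(I−A) / det(I−A) ≈
  [   1.4274     0.0920     0.3415     0.3770]
  [   0.6363     1.3673     0.5022     0.4582]
  [   0.9762     0.2794     1.6795     0.9302]
  [   0.7714     0.3353     0.8154     1.5162]
Δx = (I − A)⁻¹ Δd with Δd having +30 in the Printing component and 0 elsewhere.
So Δx_C = L_CP · (+30), where L_CP = adj(I−A)_CP / det(I−A) = 0.293375 / 0.3803125.
Δx_C = 0.293375 × (+30) / 0.3803125 = 8.80125 / 0.3803125 ≈ 23.1.

Δx_C = 23.1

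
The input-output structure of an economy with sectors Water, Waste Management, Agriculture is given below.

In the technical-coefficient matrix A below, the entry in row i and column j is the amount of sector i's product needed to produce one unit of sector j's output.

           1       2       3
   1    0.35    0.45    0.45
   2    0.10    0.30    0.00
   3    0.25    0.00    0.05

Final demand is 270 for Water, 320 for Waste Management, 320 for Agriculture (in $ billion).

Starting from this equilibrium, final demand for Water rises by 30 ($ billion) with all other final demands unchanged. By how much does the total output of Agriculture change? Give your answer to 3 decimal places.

I − A =
  [   0.65    -0.45    -0.45]
  [  -0.10     0.70     0.00]
  [  -0.25     0.00     0.95]
Cofactors of I−A, C_ij = (−1)^(i+j)·(minor ij) (rows/columns in the sector order above):
  C_11 = (0.70)(0.95) − (0.00)(0.00) = 0.6650
  C_12 = −[(-0.10)(0.95) − (0.00)(-0.25)] = 0.0950
  C_13 = (-0.10)(0.00) − (0.70)(-0.25) = 0.1750
  C_21 = −[(-0.45)(0.95) − (-0.45)(0.00)] = 0.4275
  C_22 = (0.65)(0.95) − (-0.45)(-0.25) = 0.5050
  C_23 = −[(0.65)(0.00) − (-0.45)(-0.25)] = 0.1125
  C_31 = (-0.45)(0.00) − (-0.45)(0.70) = 0.3150
  C_32 = −[(0.65)(0.00) − (-0.45)(-0.10)] = 0.0450
  C_33 = (0.65)(0.70) − (-0.45)(-0.10) = 0.4100
det(I−A) = Σ_j (I−A)_1j·C_1j = (0.65)(0.6650) + (-0.45)(0.0950) + (-0.45)(0.1750) = 0.31075
adj(I−A) = Cᵀ =
  [ 0.6650   0.4275   0.3150]
  [ 0.0950   0.5050   0.0450]
  [ 0.1750   0.1125   0.4100]
(I − A)⁻¹ = adj(I−A) / det(I−A) ≈
  [   2.1400     1.3757     1.0137]
  [   0.3057     1.6251     0.1448]
  [   0.5632     0.3620     1.3194]
Δx = (I − A)⁻¹ Δd with Δd having +30 in the Water component and 0 elsewhere.
So Δx_3 = L_31 · (+30), where L_31 = adj(I−A)_31 / det(I−A) = 0.1750 / 0.31075.
Δx_3 = 0.1750 × (+30) / 0.31075 = 5.25 / 0.31075 ≈ 16.895.

Δx_3 = 16.895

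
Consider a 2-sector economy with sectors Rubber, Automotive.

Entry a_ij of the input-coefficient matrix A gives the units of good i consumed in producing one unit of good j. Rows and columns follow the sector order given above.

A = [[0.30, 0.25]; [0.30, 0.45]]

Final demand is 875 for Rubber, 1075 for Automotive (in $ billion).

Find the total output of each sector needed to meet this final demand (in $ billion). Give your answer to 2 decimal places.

x_R = 2419.35, x_A = 3274.19

I − A =
  [   0.70    -0.25]
  [  -0.30     0.55]
det(I−A) = (0.70)(0.55) − (-0.25)(-0.30) = 0.3100
adj(I−A) = [[0.55, 0.25], [0.30, 0.70]]
(I − A)⁻¹ = adj(I−A) / det(I−A) ≈
  [   1.7742     0.8065]
  [   0.9677     2.2581]
x = (I − A)⁻¹ d = adj(I−A)·d / det(I−A), with det(I−A) = 0.3100:
  x_R = (0.55·875 + 0.25·1075) / 0.3100 = 750.00 / 0.3100 ≈ 2419.35
  x_A = (0.30·875 + 0.70·1075) / 0.3100 = 1015.00 / 0.3100 ≈ 3274.19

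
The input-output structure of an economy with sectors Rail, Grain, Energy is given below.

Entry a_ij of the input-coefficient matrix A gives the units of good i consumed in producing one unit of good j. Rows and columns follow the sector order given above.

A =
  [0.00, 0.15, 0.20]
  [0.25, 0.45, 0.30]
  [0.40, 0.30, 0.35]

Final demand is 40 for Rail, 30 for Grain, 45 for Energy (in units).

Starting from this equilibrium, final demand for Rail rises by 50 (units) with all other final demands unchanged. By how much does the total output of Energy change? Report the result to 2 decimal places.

I − A =
  [   1.00    -0.15    -0.20]
  [  -0.25     0.55    -0.30]
  [  -0.40    -0.30     0.65]
Cofactors of I−A, C_ij = (−1)^(i+j)·(minor ij) (rows/columns in the sector order above):
  C_11 = (0.55)(0.65) − (-0.30)(-0.30) = 0.2675
  C_12 = −[(-0.25)(0.65) − (-0.30)(-0.40)] = 0.2825
  C_13 = (-0.25)(-0.30) − (0.55)(-0.40) = 0.2950
  C_21 = −[(-0.15)(0.65) − (-0.20)(-0.30)] = 0.1575
  C_22 = (1.00)(0.65) − (-0.20)(-0.40) = 0.5700
  C_23 = −[(1.00)(-0.30) − (-0.15)(-0.40)] = 0.3600
  C_31 = (-0.15)(-0.30) − (-0.20)(0.55) = 0.1550
  C_32 = −[(1.00)(-0.30) − (-0.20)(-0.25)] = 0.3500
  C_33 = (1.00)(0.55) − (-0.15)(-0.25) = 0.5125
det(I−A) = Σ_j (I−A)_1j·C_1j = (1.00)(0.2675) + (-0.15)(0.2825) + (-0.20)(0.2950) = 0.166125
adj(I−A) = Cᵀ =
  [ 0.2675   0.1575   0.1550]
  [ 0.2825   0.5700   0.3500]
  [ 0.2950   0.3600   0.5125]
(I − A)⁻¹ = adj(I−A) / det(I−A) ≈
  [   1.6102     0.9481     0.9330]
  [   1.7005     3.4312     2.1068]
  [   1.7758     2.1670     3.0850]
Δx = (I − A)⁻¹ Δd with Δd having +50 in the Rail component and 0 elsewhere.
So Δx_3 = L_31 · (+50), where L_31 = adj(I−A)_31 / det(I−A) = 0.2950 / 0.166125.
Δx_3 = 0.2950 × (+50) / 0.166125 = 14.75 / 0.166125 ≈ 88.79.

Δx_3 = 88.79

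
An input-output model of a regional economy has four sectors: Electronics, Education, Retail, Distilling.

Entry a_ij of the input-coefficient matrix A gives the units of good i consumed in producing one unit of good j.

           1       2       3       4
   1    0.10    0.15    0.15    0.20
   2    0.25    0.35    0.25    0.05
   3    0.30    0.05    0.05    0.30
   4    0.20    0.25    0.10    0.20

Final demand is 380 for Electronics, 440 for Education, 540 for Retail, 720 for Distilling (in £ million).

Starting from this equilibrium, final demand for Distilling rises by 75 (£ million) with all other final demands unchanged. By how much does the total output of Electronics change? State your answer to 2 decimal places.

I − A =
  [   0.90    -0.15    -0.15    -0.20]
  [  -0.25     0.65    -0.25    -0.05]
  [  -0.30    -0.05     0.95    -0.30]
  [  -0.20    -0.25    -0.10     0.80]
Compute the cofactors C_ij = (−1)^(i+j)·(3×3 minor ij) of I−A; the adjugate is their transpose:
adj(I−A) = Cᵀ =
  [ 0.433625   0.175250   0.132375   0.169000]
  [ 0.268500   0.568000   0.211000   0.181750]
  [ 0.220500   0.161500   0.386750   0.210250]
  [ 0.219875   0.241500   0.147375   0.466500]
det(I−A) = Σ_j (I−A)_1j·C_1j = (0.90)(0.433625) + (-0.15)(0.268500) + (-0.15)(0.220500) + (-0.20)(0.219875) = 0.2729375
(I − A)⁻¹ = adj(I−A) / det(I−A) ≈
  [   1.5887     0.6421     0.4850     0.6192]
  [   0.9837     2.0811     0.7731     0.6659]
  [   0.8079     0.5917     1.4170     0.7703]
  [   0.8056     0.8848     0.5400     1.7092]
Δx = (I − A)⁻¹ Δd with Δd having +75 in the Distilling component and 0 elsewhere.
So Δx_1 = L_14 · (+75), where L_14 = adj(I−A)_14 / det(I−A) = 0.169000 / 0.2729375.
Δx_1 = 0.169000 × (+75) / 0.2729375 = 12.675 / 0.2729375 ≈ 46.44.

Δx_1 = 46.44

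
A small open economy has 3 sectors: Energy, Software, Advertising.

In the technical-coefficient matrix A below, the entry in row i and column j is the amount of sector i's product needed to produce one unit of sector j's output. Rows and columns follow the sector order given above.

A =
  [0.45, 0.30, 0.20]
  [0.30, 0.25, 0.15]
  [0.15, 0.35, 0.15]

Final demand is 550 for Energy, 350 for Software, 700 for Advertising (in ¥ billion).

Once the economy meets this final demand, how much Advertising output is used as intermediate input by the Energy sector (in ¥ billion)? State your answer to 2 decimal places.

z_31 = 440.00

I − A =
  [   0.55    -0.30    -0.20]
  [  -0.30     0.75    -0.15]
  [  -0.15    -0.35     0.85]
Cofactors of I−A, C_ij = (−1)^(i+j)·(minor ij) (rows/columns in the sector order above):
  C_11 = (0.75)(0.85) − (-0.15)(-0.35) = 0.5850
  C_12 = −[(-0.30)(0.85) − (-0.15)(-0.15)] = 0.2775
  C_13 = (-0.30)(-0.35) − (0.75)(-0.15) = 0.2175
  C_21 = −[(-0.30)(0.85) − (-0.20)(-0.35)] = 0.3250
  C_22 = (0.55)(0.85) − (-0.20)(-0.15) = 0.4375
  C_23 = −[(0.55)(-0.35) − (-0.30)(-0.15)] = 0.2375
  C_31 = (-0.30)(-0.15) − (-0.20)(0.75) = 0.1950
  C_32 = −[(0.55)(-0.15) − (-0.20)(-0.30)] = 0.1425
  C_33 = (0.55)(0.75) − (-0.30)(-0.30) = 0.3225
det(I−A) = Σ_j (I−A)_1j·C_1j = (0.55)(0.5850) + (-0.30)(0.2775) + (-0.20)(0.2175) = 0.1950
adj(I−A) = Cᵀ =
  [ 0.5850   0.3250   0.1950]
  [ 0.2775   0.4375   0.1425]
  [ 0.2175   0.2375   0.3225]
(I − A)⁻¹ = adj(I−A) / det(I−A) ≈
  [   3.0000     1.6667     1.0000]
  [   1.4231     2.2436     0.7308]
  [   1.1154     1.2179     1.6538]
First solve x = (I − A)⁻¹ d = adj(I−A)·d / det(I−A); in particular x_1 = (0.5850·550 + 0.3250·350 + 0.1950·700) / 0.1950 = 572.00 / 0.1950 ≈ 2933.3333.
Intermediate flow from 3 to 1: z_31 = a_31 · x_1 = 0.15 × 572.00 / 0.1950 = 85.80 / 0.1950 = 440.00.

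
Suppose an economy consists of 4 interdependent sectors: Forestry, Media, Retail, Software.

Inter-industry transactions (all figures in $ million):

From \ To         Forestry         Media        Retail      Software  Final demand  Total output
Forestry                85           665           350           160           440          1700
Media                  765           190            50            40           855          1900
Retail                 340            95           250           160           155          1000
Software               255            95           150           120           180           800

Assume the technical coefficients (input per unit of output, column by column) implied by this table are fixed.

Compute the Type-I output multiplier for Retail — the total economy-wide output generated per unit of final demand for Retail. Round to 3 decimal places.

m_3 = 3.937

Technical coefficients a_ij = z_ij / X_j:
  a_11 = 85/1700 = 0.05, a_21 = 765/1700 = 0.45, a_31 = 340/1700 = 0.20, a_41 = 255/1700 = 0.15
  a_12 = 665/1900 = 0.35, a_22 = 190/1900 = 0.10, a_32 = 95/1900 = 0.05, a_42 = 95/1900 = 0.05
  a_13 = 350/1000 = 0.35, a_23 = 50/1000 = 0.05, a_33 = 250/1000 = 0.25, a_43 = 150/1000 = 0.15
  a_14 = 160/800 = 0.20, a_24 = 40/800 = 0.05, a_34 = 160/800 = 0.20, a_44 = 120/800 = 0.15
I − A =
  [   0.95    -0.35    -0.35    -0.20]
  [  -0.45     0.90    -0.05    -0.05]
  [  -0.20    -0.05     0.75    -0.20]
  [  -0.15    -0.05    -0.15     0.85]
Compute the cofactors C_ij = (−1)^(i+j)·(3×3 minor ij) of I−A; the adjugate is their transpose:
adj(I−A) = Cᵀ =
  [ 0.541875   0.240000   0.311875   0.215000]
  [ 0.290500   0.478625   0.196000   0.142625]
  [ 0.203500   0.120375   0.556375   0.185875]
  [ 0.148625   0.091750   0.164750   0.446375]
det(I−A) = Σ_j (I−A)_1j·C_1j = (0.95)(0.541875) + (-0.35)(0.290500) + (-0.35)(0.203500) + (-0.20)(0.148625) = 0.31215625
(I − A)⁻¹ = adj(I−A) / det(I−A) ≈
  [   1.7359     0.7688     0.9991     0.6888]
  [   0.9306     1.5333     0.6279     0.4569]
  [   0.6519     0.3856     1.7824     0.5955]
  [   0.4761     0.2939     0.5278     1.4300]
The output multiplier for sector j is the column-j sum of the Leontief inverse (I − A)⁻¹ = adj(I−A) / det(I−A).
Column 3 of adj(I−A): (0.311875, 0.196000, 0.556375, 0.164750); det(I−A) = 0.31215625.
m_3 = (0.311875 + 0.196000 + 0.556375 + 0.164750) / 0.31215625 = 1.229 / 0.31215625 ≈ 3.937.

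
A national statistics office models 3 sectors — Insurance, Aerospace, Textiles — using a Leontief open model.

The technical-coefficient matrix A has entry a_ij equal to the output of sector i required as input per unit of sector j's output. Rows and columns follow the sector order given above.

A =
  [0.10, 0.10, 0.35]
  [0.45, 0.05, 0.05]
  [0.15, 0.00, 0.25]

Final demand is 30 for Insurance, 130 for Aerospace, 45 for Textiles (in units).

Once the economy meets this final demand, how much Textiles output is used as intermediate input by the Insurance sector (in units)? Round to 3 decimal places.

I − A =
  [   0.90    -0.10    -0.35]
  [  -0.45     0.95    -0.05]
  [  -0.15     0.00     0.75]
Cofactors of I−A, C_ij = (−1)^(i+j)·(minor ij) (rows/columns in the sector order above):
  C_11 = (0.95)(0.75) − (-0.05)(0.00) = 0.7125
  C_12 = −[(-0.45)(0.75) − (-0.05)(-0.15)] = 0.3450
  C_13 = (-0.45)(0.00) − (0.95)(-0.15) = 0.1425
  C_21 = −[(-0.10)(0.75) − (-0.35)(0.00)] = 0.0750
  C_22 = (0.90)(0.75) − (-0.35)(-0.15) = 0.6225
  C_23 = −[(0.90)(0.00) − (-0.10)(-0.15)] = 0.0150
  C_31 = (-0.10)(-0.05) − (-0.35)(0.95) = 0.3375
  C_32 = −[(0.90)(-0.05) − (-0.35)(-0.45)] = 0.2025
  C_33 = (0.90)(0.95) − (-0.10)(-0.45) = 0.8100
det(I−A) = Σ_j (I−A)_1j·C_1j = (0.90)(0.7125) + (-0.10)(0.3450) + (-0.35)(0.1425) = 0.556875
adj(I−A) = Cᵀ =
  [ 0.7125   0.0750   0.3375]
  [ 0.3450   0.6225   0.2025]
  [ 0.1425   0.0150   0.8100]
(I − A)⁻¹ = adj(I−A) / det(I−A) ≈
  [   1.2795     0.1347     0.6061]
  [   0.6195     1.1178     0.3636]
  [   0.2559     0.0269     1.4545]
First solve x = (I − A)⁻¹ d = adj(I−A)·d / det(I−A); in particular x_1 = (0.7125·30 + 0.0750·130 + 0.3375·45) / 0.556875 = 46.3125 / 0.556875 ≈ 83.16498.
Intermediate flow from 3 to 1: z_31 = a_31 · x_1 = 0.15 × 46.3125 / 0.556875 = 6.946875 / 0.556875 ≈ 12.475.

z_31 = 12.475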